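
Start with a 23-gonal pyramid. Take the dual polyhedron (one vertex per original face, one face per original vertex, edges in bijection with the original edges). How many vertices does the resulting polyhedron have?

24

The base solid has V = 24, E = 46, F = 24.
The dual swaps V and F and preserves E: V′ = F = 24, E′ = E = 46, F′ = V = 24.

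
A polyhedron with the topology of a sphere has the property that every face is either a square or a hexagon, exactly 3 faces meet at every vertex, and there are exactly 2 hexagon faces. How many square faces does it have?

Let x be the number of squares; then F = 2 + x.
Edge–face incidences: 2E = 6·2 + 4·x = 12 + 4x.
Every vertex has degree 3, so 3V = 2E.
Euler: V − E + F = 2 ⇒ (2E)/3 − E + (2 + x) = 2.
Multiply by 6: 2·(2E) − 3·(2E) + 6·(2 + x) = 12, i.e. 12 + 6x − (12 + 4x) = 12.
Collecting terms: 2x = 12, so x = 6.
Then 2E = 12 + 4·6 = 36, so E = 18, V = 2E/3 = 12, F = 2 + 6 = 8.

6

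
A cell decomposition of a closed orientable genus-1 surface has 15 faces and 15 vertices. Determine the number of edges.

30

For a closed orientable surface of genus 1, χ = 2 − 2·1 = 0.
E = V + F − (0) = 15 + 15 − (0) = 30.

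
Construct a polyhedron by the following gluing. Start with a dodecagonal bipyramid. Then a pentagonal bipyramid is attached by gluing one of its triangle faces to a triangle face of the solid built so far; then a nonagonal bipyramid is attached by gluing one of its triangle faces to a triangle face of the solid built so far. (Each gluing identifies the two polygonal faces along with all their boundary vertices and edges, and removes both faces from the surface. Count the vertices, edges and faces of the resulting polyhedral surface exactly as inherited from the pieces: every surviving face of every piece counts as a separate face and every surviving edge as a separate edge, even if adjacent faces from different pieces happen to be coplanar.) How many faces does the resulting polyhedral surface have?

A dodecagonal bipyramid: V=14, E=36, F=24.
Attach a pentagonal bipyramid (V=7, E=15, F=10) along a 3-gon: merge 3 vertices and 3 edges, delete both glued faces → V=18, E=48, F=32.
Attach a nonagonal bipyramid (V=11, E=27, F=18) along a 3-gon: merge 3 vertices and 3 edges, delete both glued faces → V=26, E=72, F=48.
Check: V − E + F = 26 − 72 + 48 = 2.

48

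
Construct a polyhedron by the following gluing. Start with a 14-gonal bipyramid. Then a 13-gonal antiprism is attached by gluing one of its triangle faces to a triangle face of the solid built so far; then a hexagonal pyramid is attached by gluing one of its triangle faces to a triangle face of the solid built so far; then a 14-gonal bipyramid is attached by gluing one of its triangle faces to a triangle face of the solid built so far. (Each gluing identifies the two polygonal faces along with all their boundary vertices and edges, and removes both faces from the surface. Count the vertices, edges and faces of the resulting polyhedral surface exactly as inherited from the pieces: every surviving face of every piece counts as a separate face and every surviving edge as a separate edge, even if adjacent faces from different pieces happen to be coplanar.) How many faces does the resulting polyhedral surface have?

85

A 14-gonal bipyramid: V=16, E=42, F=28.
Attach a 13-gonal antiprism (V=26, E=52, F=28) along a 3-gon: merge 3 vertices and 3 edges, delete both glued faces → V=39, E=91, F=54.
Attach a hexagonal pyramid (V=7, E=12, F=7) along a 3-gon: merge 3 vertices and 3 edges, delete both glued faces → V=43, E=100, F=59.
Attach a 14-gonal bipyramid (V=16, E=42, F=28) along a 3-gon: merge 3 vertices and 3 edges, delete both glued faces → V=56, E=139, F=85.
Check: V − E + F = 56 − 139 + 85 = 2.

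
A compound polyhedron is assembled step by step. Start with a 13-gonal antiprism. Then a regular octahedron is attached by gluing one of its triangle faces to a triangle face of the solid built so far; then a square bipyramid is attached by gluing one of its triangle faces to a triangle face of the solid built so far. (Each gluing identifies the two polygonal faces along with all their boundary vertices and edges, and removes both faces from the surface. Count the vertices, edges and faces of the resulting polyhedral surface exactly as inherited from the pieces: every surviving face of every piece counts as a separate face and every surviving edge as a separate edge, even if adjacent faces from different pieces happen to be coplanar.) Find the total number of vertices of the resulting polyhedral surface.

A 13-gonal antiprism: V=26, E=52, F=28.
Attach a regular octahedron (V=6, E=12, F=8) along a 3-gon: merge 3 vertices and 3 edges, delete both glued faces → V=29, E=61, F=34.
Attach a square bipyramid (V=6, E=12, F=8) along a 3-gon: merge 3 vertices and 3 edges, delete both glued faces → V=32, E=70, F=40.
Check: V − E + F = 32 − 70 + 40 = 2.

32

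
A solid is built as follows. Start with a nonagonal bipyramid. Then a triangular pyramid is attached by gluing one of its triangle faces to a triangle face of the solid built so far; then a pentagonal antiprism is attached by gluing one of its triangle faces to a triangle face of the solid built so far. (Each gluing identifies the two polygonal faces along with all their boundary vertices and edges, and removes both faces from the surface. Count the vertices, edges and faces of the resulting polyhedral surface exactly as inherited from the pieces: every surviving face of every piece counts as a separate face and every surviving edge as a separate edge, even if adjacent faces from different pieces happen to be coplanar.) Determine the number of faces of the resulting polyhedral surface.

A nonagonal bipyramid: V=11, E=27, F=18.
Attach a triangular pyramid (V=4, E=6, F=4) along a 3-gon: merge 3 vertices and 3 edges, delete both glued faces → V=12, E=30, F=20.
Attach a pentagonal antiprism (V=10, E=20, F=12) along a 3-gon: merge 3 vertices and 3 edges, delete both glued faces → V=19, E=47, F=30.
Check: V − E + F = 19 − 47 + 30 = 2.

30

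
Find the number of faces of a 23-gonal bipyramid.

46

A bipyramid over an n-gon has 2n triangular faces and n + 2 vertices: V = 23 + 2 = 25, E = 3·23 = 69, F = 2·23 = 46.
Check: V − E + F = 25 − 69 + 46 = 2.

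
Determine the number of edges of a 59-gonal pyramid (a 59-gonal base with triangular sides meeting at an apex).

A pyramid on an n-gon base has one n-gon and n triangles: V = 59 + 1 = 60, E = 2·59 = 118, F = 59 + 1 = 60.

118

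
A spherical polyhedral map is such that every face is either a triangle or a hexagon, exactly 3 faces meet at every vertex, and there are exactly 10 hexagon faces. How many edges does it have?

36

Let x be the number of triangles; then F = 10 + x.
Edge–face incidences: 2E = 6·10 + 3·x = 60 + 3x.
Every vertex has degree 3, so 3V = 2E.
Euler: V − E + F = 2 ⇒ (2E)/3 − E + (10 + x) = 2.
Multiply by 6: 2·(2E) − 3·(2E) + 6·(10 + x) = 12, i.e. 60 + 6x − (60 + 3x) = 12.
Collecting terms: 3x = 12, so x = 4.
Then 2E = 60 + 3·4 = 72, so E = 36, V = 2E/3 = 24, F = 10 + 4 = 14.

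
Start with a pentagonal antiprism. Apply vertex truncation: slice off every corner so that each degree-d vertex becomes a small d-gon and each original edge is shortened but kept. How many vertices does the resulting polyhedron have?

40

The base solid has V = 10, E = 20, F = 12.
Truncation replaces each original edge-end by a new vertex, so V′ = 2E = 40.
Each original edge survives, and each old vertex of degree d contributes d new edges; summing degrees gives Σd = 2E, so E′ = E + 2E = 3E = 60.
Each original face survives and each original vertex becomes one new face: F′ = F + V = 22.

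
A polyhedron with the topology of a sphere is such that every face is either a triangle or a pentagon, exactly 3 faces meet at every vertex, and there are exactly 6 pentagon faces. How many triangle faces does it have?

2

Let x be the number of triangles; then F = 6 + x.
Edge–face incidences: 2E = 5·6 + 3·x = 30 + 3x.
Every vertex has degree 3, so 3V = 2E.
Euler: V − E + F = 2 ⇒ (2E)/3 − E + (6 + x) = 2.
Multiply by 6: 2·(2E) − 3·(2E) + 6·(6 + x) = 12, i.e. 36 + 6x − (30 + 3x) = 12.
Collecting terms: 3x + 6 = 12, so 3x = 6, so x = 2.
Then 2E = 30 + 3·2 = 36, so E = 18, V = 2E/3 = 12, F = 6 + 2 = 8.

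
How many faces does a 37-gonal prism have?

39

A prism on an n-gon has two n-gon bases and n rectangular sides: V = 2·37 = 74, E = 3·37 = 111, F = 37 + 2 = 39.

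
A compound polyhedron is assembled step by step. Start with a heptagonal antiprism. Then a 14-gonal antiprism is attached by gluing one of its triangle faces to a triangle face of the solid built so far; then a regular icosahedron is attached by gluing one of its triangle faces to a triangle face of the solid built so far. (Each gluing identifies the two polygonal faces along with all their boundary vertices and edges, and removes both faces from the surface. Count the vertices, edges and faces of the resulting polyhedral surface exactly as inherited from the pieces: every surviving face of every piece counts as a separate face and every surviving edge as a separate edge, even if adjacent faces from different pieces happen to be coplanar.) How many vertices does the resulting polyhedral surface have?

A heptagonal antiprism: V=14, E=28, F=16.
Attach a 14-gonal antiprism (V=28, E=56, F=30) along a 3-gon: merge 3 vertices and 3 edges, delete both glued faces → V=39, E=81, F=44.
Attach a regular icosahedron (V=12, E=30, F=20) along a 3-gon: merge 3 vertices and 3 edges, delete both glued faces → V=48, E=108, F=62.
Check: V − E + F = 48 − 108 + 62 = 2.

48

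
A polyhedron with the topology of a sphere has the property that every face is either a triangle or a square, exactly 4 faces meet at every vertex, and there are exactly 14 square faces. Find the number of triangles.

Let x be the number of triangles; then F = 14 + x.
Edge–face incidences: 2E = 4·14 + 3·x = 56 + 3x.
Every vertex has degree 4, so 4V = 2E.
Euler: V − E + F = 2 ⇒ (2E)/4 − E + (14 + x) = 2.
Multiply by 8: 2·(2E) − 4·(2E) + 8·(14 + x) = 16, i.e. 112 + 8x − 2·(56 + 3x) = 16.
Collecting terms: 2x = 16, so x = 8.
Then 2E = 56 + 3·8 = 80, so E = 40, V = 2E/4 = 20, F = 14 + 8 = 22.

8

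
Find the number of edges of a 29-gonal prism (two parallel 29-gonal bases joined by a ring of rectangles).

87

A prism on an n-gon has two n-gon bases and n rectangular sides: V = 2·29 = 58, E = 3·29 = 87, F = 29 + 2 = 31.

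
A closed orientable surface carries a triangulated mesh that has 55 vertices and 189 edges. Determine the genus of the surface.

5

Every face is a triangle and each edge borders two faces, so 3F = 2·189, giving F = 126.
χ = V − E + F = 55 − 189 + 126 = -8.
For a closed orientable surface χ = 2 − 2g, so g = (2 − (-8))/2 = 5.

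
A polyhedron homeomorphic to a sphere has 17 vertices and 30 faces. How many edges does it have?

Here V − E + F = 2.
E = V + F − (2) = 17 + 30 − (2) = 45.

45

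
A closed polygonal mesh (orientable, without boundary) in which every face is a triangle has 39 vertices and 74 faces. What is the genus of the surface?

Every face is a triangle, so 2E = 3·74 = 222, giving E = 111.
χ = V − E + F = 39 − 111 + 74 = 2.
For a closed orientable surface χ = 2 − 2g, so g = (2 − (2))/2 = 0.

0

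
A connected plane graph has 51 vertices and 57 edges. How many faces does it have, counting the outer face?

Euler's formula for a connected plane graph: V − E + F = 2, so F = 2 − 51 + 57 = 8.

8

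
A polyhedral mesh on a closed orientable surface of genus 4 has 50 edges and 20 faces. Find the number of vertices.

For a closed orientable surface of genus 4, χ = 2 − 2·4 = -6.
V = -6 + E − F = -6 + 50 − 20 = 24.

24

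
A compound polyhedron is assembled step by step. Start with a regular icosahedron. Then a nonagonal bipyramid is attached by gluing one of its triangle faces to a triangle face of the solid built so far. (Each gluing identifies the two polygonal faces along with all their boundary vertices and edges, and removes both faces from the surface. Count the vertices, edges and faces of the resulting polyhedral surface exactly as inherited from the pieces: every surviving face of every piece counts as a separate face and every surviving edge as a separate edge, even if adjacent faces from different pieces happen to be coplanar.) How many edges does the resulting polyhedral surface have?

54

A regular icosahedron: V=12, E=30, F=20.
Attach a nonagonal bipyramid (V=11, E=27, F=18) along a 3-gon: merge 3 vertices and 3 edges, delete both glued faces → V=20, E=54, F=36.
Check: V − E + F = 20 − 54 + 36 = 2.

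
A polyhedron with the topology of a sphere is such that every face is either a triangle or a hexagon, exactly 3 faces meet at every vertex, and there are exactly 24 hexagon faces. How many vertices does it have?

Let x be the number of triangles; then F = 24 + x.
Edge–face incidences: 2E = 6·24 + 3·x = 144 + 3x.
Every vertex has degree 3, so 3V = 2E.
Euler: V − E + F = 2 ⇒ (2E)/3 − E + (24 + x) = 2.
Multiply by 6: 2·(2E) − 3·(2E) + 6·(24 + x) = 12, i.e. 144 + 6x − (144 + 3x) = 12.
Collecting terms: 3x = 12, so x = 4.
Then 2E = 144 + 3·4 = 156, so E = 78, V = 2E/3 = 52, F = 24 + 4 = 28.

52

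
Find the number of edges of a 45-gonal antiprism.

180

An antiprism on an n-gon has two n-gon caps and 2n triangles: V = 2·45 = 90, E = 4·45 = 180, F = 2·45 + 2 = 92.
Check: V − E + F = 90 − 180 + 92 = 2.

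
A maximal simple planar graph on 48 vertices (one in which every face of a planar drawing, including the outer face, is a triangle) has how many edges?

138

In a plane triangulation 3F = 2E and V − E + F = 2, so E = 3V − 6 = 3·48 − 6 = 138.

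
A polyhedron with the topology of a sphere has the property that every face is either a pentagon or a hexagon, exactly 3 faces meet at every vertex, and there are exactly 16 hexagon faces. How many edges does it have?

Let x be the number of pentagons; then F = 16 + x.
Edge–face incidences: 2E = 6·16 + 5·x = 96 + 5x.
Every vertex has degree 3, so 3V = 2E.
Euler: V − E + F = 2 ⇒ (2E)/3 − E + (16 + x) = 2.
Multiply by 6: 2·(2E) − 3·(2E) + 6·(16 + x) = 12, i.e. 96 + 6x − (96 + 5x) = 12.
Collecting terms: x = 12.
Then 2E = 96 + 5·12 = 156, so E = 78, V = 2E/3 = 52, F = 16 + 12 = 28.

78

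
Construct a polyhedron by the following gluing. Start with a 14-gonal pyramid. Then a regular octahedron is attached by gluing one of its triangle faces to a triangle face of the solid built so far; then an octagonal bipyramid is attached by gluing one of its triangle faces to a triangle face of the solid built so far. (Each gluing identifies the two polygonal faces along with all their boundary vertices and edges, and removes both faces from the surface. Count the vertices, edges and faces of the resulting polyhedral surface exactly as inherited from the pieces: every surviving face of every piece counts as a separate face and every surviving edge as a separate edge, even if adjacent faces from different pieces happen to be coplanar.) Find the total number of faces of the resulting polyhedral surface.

A 14-gonal pyramid: V=15, E=28, F=15.
Attach a regular octahedron (V=6, E=12, F=8) along a 3-gon: merge 3 vertices and 3 edges, delete both glued faces → V=18, E=37, F=21.
Attach an octagonal bipyramid (V=10, E=24, F=16) along a 3-gon: merge 3 vertices and 3 edges, delete both glued faces → V=25, E=58, F=35.
Check: V − E + F = 25 − 58 + 35 = 2.

35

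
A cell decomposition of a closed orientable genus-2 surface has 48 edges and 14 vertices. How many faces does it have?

For a closed orientable surface of genus 2, χ = 2 − 2·2 = -2.
F = -2 − V + E = -2 − 14 + 48 = 32.

32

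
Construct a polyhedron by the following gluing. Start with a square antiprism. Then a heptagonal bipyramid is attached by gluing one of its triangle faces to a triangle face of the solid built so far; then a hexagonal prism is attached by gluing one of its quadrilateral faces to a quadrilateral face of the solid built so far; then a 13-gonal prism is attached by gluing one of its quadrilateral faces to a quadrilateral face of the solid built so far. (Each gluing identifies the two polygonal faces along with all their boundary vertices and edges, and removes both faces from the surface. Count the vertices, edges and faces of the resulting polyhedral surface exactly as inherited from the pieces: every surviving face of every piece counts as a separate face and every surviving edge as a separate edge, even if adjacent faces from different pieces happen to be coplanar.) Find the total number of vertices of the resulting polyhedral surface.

A square antiprism: V=8, E=16, F=10.
Attach a heptagonal bipyramid (V=9, E=21, F=14) along a 3-gon: merge 3 vertices and 3 edges, delete both glued faces → V=14, E=34, F=22.
Attach a hexagonal prism (V=12, E=18, F=8) along a 4-gon: merge 4 vertices and 4 edges, delete both glued faces → V=22, E=48, F=28.
Attach a 13-gonal prism (V=26, E=39, F=15) along a 4-gon: merge 4 vertices and 4 edges, delete both glued faces → V=44, E=83, F=41.
Check: V − E + F = 44 − 83 + 41 = 2.

44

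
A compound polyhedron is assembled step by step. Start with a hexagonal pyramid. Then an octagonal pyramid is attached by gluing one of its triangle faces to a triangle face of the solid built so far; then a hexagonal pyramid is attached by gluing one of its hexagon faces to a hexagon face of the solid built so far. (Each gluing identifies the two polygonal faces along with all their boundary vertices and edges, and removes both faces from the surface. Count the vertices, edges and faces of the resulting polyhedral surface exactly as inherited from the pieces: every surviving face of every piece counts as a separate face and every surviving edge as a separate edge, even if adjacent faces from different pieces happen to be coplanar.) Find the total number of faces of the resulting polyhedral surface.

19

A hexagonal pyramid: V=7, E=12, F=7.
Attach an octagonal pyramid (V=9, E=16, F=9) along a 3-gon: merge 3 vertices and 3 edges, delete both glued faces → V=13, E=25, F=14.
Attach a hexagonal pyramid (V=7, E=12, F=7) along a 6-gon: merge 6 vertices and 6 edges, delete both glued faces → V=14, E=31, F=19.
Check: V − E + F = 14 − 31 + 19 = 2.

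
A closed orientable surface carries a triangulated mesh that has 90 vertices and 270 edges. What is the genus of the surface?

1

Every face is a triangle and each edge borders two faces, so 3F = 2·270, giving F = 180.
χ = V − E + F = 90 − 270 + 180 = 0.
For a closed orientable surface χ = 2 − 2g, so g = (2 − (0))/2 = 1.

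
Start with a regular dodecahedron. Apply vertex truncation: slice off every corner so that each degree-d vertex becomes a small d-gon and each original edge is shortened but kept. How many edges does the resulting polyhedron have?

90

The base solid has V = 20, E = 30, F = 12.
Truncation replaces each original edge-end by a new vertex, so V′ = 2E = 60.
Each original edge survives, and each old vertex of degree d contributes d new edges; summing degrees gives Σd = 2E, so E′ = E + 2E = 3E = 90.
Each original face survives and each original vertex becomes one new face: F′ = F + V = 32.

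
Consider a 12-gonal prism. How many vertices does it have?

A prism on an n-gon has two n-gon bases and n rectangular sides: V = 2·12 = 24, E = 3·12 = 36, F = 12 + 2 = 14.
Check: V − E + F = 24 − 36 + 14 = 2.

24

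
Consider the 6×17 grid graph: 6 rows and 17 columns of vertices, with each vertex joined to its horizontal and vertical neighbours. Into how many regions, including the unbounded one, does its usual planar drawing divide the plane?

The grid has V = 6·17 = 102 vertices and E = 6·16 + 17·5 = 181 edges.
F = 2 − V + E = 2 − 102 + 181 = 81.

81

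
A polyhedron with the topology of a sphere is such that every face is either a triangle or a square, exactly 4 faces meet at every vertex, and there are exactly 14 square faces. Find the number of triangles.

8

Let x be the number of triangles; then F = 14 + x.
Edge–face incidences: 2E = 4·14 + 3·x = 56 + 3x.
Every vertex has degree 4, so 4V = 2E.
Euler: V − E + F = 2 ⇒ (2E)/4 − E + (14 + x) = 2.
Multiply by 8: 2·(2E) − 4·(2E) + 8·(14 + x) = 16, i.e. 112 + 8x − 2·(56 + 3x) = 16.
Collecting terms: 2x = 16, so x = 8.
Then 2E = 56 + 3·8 = 80, so E = 40, V = 2E/4 = 20, F = 14 + 8 = 22.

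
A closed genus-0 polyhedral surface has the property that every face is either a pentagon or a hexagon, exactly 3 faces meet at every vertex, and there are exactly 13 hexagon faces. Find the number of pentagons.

Let x be the number of pentagons; then F = 13 + x.
Edge–face incidences: 2E = 6·13 + 5·x = 78 + 5x.
Every vertex has degree 3, so 3V = 2E.
Euler: V − E + F = 2 ⇒ (2E)/3 − E + (13 + x) = 2.
Multiply by 6: 2·(2E) − 3·(2E) + 6·(13 + x) = 12, i.e. 78 + 6x − (78 + 5x) = 12.
Collecting terms: x = 12.
Then 2E = 78 + 5·12 = 138, so E = 69, V = 2E/3 = 46, F = 13 + 12 = 25.

12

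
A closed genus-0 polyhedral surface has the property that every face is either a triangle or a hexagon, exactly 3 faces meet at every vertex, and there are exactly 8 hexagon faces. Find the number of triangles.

Let x be the number of triangles; then F = 8 + x.
Edge–face incidences: 2E = 6·8 + 3·x = 48 + 3x.
Every vertex has degree 3, so 3V = 2E.
Euler: V − E + F = 2 ⇒ (2E)/3 − E + (8 + x) = 2.
Multiply by 6: 2·(2E) − 3·(2E) + 6·(8 + x) = 12, i.e. 48 + 6x − (48 + 3x) = 12.
Collecting terms: 3x = 12, so x = 4.
Then 2E = 48 + 3·4 = 60, so E = 30, V = 2E/3 = 20, F = 8 + 4 = 12.

4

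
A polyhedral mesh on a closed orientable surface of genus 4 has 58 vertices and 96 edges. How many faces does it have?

For a closed orientable surface of genus 4, χ = 2 − 2·4 = -6.
F = -6 − V + E = -6 − 58 + 96 = 32.

32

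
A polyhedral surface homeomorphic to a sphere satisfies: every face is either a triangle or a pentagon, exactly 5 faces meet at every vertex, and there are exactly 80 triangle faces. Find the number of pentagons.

Let x be the number of pentagons; then F = 80 + x.
Edge–face incidences: 2E = 3·80 + 5·x = 240 + 5x.
Every vertex has degree 5, so 5V = 2E.
Euler: V − E + F = 2 ⇒ (2E)/5 − E + (80 + x) = 2.
Multiply by 10: 2·(2E) − 5·(2E) + 10·(80 + x) = 20, i.e. 800 + 10x − 3·(240 + 5x) = 20.
Collecting terms: −5x + 80 = 20, so −5x = −60, so x = 12.
Then 2E = 240 + 5·12 = 300, so E = 150, V = 2E/5 = 60, F = 80 + 12 = 92.

12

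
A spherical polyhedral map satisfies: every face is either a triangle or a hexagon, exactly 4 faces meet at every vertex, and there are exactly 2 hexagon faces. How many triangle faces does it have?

12

Let x be the number of triangles; then F = 2 + x.
Edge–face incidences: 2E = 6·2 + 3·x = 12 + 3x.
Every vertex has degree 4, so 4V = 2E.
Euler: V − E + F = 2 ⇒ (2E)/4 − E + (2 + x) = 2.
Multiply by 8: 2·(2E) − 4·(2E) + 8·(2 + x) = 16, i.e. 16 + 8x − 2·(12 + 3x) = 16.
Collecting terms: 2x − 8 = 16, so 2x = 24, so x = 12.
Then 2E = 12 + 3·12 = 48, so E = 24, V = 2E/4 = 12, F = 2 + 12 = 14.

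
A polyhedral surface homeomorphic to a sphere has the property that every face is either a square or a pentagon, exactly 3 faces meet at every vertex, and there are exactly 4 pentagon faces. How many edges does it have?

Let x be the number of squares; then F = 4 + x.
Edge–face incidences: 2E = 5·4 + 4·x = 20 + 4x.
Every vertex has degree 3, so 3V = 2E.
Euler: V − E + F = 2 ⇒ (2E)/3 − E + (4 + x) = 2.
Multiply by 6: 2·(2E) − 3·(2E) + 6·(4 + x) = 12, i.e. 24 + 6x − (20 + 4x) = 12.
Collecting terms: 2x + 4 = 12, so 2x = 8, so x = 4.
Then 2E = 20 + 4·4 = 36, so E = 18, V = 2E/3 = 12, F = 4 + 4 = 8.

18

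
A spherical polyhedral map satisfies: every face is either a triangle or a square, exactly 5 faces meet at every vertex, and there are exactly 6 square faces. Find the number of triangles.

32

Let x be the number of triangles; then F = 6 + x.
Edge–face incidences: 2E = 4·6 + 3·x = 24 + 3x.
Every vertex has degree 5, so 5V = 2E.
Euler: V − E + F = 2 ⇒ (2E)/5 − E + (6 + x) = 2.
Multiply by 10: 2·(2E) − 5·(2E) + 10·(6 + x) = 20, i.e. 60 + 10x − 3·(24 + 3x) = 20.
Collecting terms: x − 12 = 20, so x = 32.
Then 2E = 24 + 3·32 = 120, so E = 60, V = 2E/5 = 24, F = 6 + 32 = 38.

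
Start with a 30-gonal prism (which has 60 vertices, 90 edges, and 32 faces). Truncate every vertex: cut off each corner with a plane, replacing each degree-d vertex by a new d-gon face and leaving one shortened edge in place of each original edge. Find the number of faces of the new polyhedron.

Truncation replaces each original edge-end by a new vertex, so V′ = 2E = 180.
Each original edge survives, and each old vertex of degree d contributes d new edges; summing degrees gives Σd = 2E, so E′ = E + 2E = 3E = 270.
Each original face survives and each original vertex becomes one new face: F′ = F + V = 92.

92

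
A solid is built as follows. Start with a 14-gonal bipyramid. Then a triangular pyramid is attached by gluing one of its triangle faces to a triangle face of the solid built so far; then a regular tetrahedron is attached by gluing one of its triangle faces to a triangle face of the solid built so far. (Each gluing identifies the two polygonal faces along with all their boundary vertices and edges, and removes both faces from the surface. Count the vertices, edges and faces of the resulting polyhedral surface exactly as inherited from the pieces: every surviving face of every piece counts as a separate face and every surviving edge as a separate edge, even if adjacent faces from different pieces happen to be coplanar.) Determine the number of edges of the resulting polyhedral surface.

A 14-gonal bipyramid: V=16, E=42, F=28.
Attach a triangular pyramid (V=4, E=6, F=4) along a 3-gon: merge 3 vertices and 3 edges, delete both glued faces → V=17, E=45, F=30.
Attach a regular tetrahedron (V=4, E=6, F=4) along a 3-gon: merge 3 vertices and 3 edges, delete both glued faces → V=18, E=48, F=32.
Check: V − E + F = 18 − 48 + 32 = 2.

48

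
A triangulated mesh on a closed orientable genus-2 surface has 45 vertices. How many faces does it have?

94

χ = 2 − 2·2 = -2, and every face is a triangle so 3F = 2E.
V − E + F = -2 with E = 3F/2 gives 45 − (3/2 − 1)·F = -2, so F = 94 and E = 141.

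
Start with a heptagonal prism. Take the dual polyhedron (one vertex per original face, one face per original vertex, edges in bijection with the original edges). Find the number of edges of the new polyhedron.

The base solid has V = 14, E = 21, F = 9.
The dual swaps V and F and preserves E: V′ = F = 9, E′ = E = 21, F′ = V = 14.

21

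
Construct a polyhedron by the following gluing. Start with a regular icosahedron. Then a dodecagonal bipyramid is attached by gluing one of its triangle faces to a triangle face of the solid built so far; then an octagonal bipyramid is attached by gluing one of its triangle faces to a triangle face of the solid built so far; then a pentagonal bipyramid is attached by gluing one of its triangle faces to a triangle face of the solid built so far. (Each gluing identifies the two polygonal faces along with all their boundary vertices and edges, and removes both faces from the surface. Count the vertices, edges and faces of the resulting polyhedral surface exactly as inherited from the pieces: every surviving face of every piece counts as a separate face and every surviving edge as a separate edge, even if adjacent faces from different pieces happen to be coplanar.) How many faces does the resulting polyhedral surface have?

64

A regular icosahedron: V=12, E=30, F=20.
Attach a dodecagonal bipyramid (V=14, E=36, F=24) along a 3-gon: merge 3 vertices and 3 edges, delete both glued faces → V=23, E=63, F=42.
Attach an octagonal bipyramid (V=10, E=24, F=16) along a 3-gon: merge 3 vertices and 3 edges, delete both glued faces → V=30, E=84, F=56.
Attach a pentagonal bipyramid (V=7, E=15, F=10) along a 3-gon: merge 3 vertices and 3 edges, delete both glued faces → V=34, E=96, F=64.
Check: V − E + F = 34 − 96 + 64 = 2.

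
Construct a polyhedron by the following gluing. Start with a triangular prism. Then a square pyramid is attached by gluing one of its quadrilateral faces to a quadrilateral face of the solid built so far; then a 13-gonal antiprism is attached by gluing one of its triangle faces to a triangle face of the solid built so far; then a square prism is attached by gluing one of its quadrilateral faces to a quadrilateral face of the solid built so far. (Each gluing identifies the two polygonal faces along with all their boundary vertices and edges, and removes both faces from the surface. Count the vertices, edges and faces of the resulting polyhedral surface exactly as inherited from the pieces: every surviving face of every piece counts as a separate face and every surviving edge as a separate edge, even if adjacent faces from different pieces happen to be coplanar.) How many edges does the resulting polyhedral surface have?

70

A triangular prism: V=6, E=9, F=5.
Attach a square pyramid (V=5, E=8, F=5) along a 4-gon: merge 4 vertices and 4 edges, delete both glued faces → V=7, E=13, F=8.
Attach a 13-gonal antiprism (V=26, E=52, F=28) along a 3-gon: merge 3 vertices and 3 edges, delete both glued faces → V=30, E=62, F=34.
Attach a square prism (V=8, E=12, F=6) along a 4-gon: merge 4 vertices and 4 edges, delete both glued faces → V=34, E=70, F=38.
Check: V − E + F = 34 − 70 + 38 = 2.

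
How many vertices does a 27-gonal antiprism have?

An antiprism on an n-gon has two n-gon caps and 2n triangles: V = 2·27 = 54, E = 4·27 = 108, F = 2·27 + 2 = 56.

54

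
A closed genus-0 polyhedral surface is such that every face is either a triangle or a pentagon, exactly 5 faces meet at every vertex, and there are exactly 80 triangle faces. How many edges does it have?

Let x be the number of pentagons; then F = 80 + x.
Edge–face incidences: 2E = 3·80 + 5·x = 240 + 5x.
Every vertex has degree 5, so 5V = 2E.
Euler: V − E + F = 2 ⇒ (2E)/5 − E + (80 + x) = 2.
Multiply by 10: 2·(2E) − 5·(2E) + 10·(80 + x) = 20, i.e. 800 + 10x − 3·(240 + 5x) = 20.
Collecting terms: −5x + 80 = 20, so −5x = −60, so x = 12.
Then 2E = 240 + 5·12 = 300, so E = 150, V = 2E/5 = 60, F = 80 + 12 = 92.

150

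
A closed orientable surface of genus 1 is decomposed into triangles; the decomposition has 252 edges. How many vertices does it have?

84

χ = 2 − 2·1 = 0, and every face is a triangle so 3F = 2E.
F = 2E/3 = 168. Then V = 0 + E − F = 0 + 252 − 168 = 84.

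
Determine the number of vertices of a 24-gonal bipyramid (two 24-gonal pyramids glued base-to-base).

A bipyramid over an n-gon has 2n triangular faces and n + 2 vertices: V = 24 + 2 = 26, E = 3·24 = 72, F = 2·24 = 48.

26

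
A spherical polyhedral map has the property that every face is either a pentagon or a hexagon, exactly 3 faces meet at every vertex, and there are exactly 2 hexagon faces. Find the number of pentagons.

Let x be the number of pentagons; then F = 2 + x.
Edge–face incidences: 2E = 6·2 + 5·x = 12 + 5x.
Every vertex has degree 3, so 3V = 2E.
Euler: V − E + F = 2 ⇒ (2E)/3 − E + (2 + x) = 2.
Multiply by 6: 2·(2E) − 3·(2E) + 6·(2 + x) = 12, i.e. 12 + 6x − (12 + 5x) = 12.
Collecting terms: x = 12.
Then 2E = 12 + 5·12 = 72, so E = 36, V = 2E/3 = 24, F = 2 + 12 = 14.

12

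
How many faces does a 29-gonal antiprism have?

An antiprism on an n-gon has two n-gon caps and 2n triangles: V = 2·29 = 58, E = 4·29 = 116, F = 2·29 + 2 = 60.

60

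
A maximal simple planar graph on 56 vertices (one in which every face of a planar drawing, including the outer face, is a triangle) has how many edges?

162

In a plane triangulation 3F = 2E and V − E + F = 2, so E = 3V − 6 = 3·56 − 6 = 162.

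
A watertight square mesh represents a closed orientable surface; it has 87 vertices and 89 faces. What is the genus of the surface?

2

Every face is a square, so 2E = 4·89 = 356, giving E = 178.
χ = V − E + F = 87 − 178 + 89 = -2.
For a closed orientable surface χ = 2 − 2g, so g = (2 − (-2))/2 = 2.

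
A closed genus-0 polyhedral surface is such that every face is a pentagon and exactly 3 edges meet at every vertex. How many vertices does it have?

20

Each face has 5 edges and each edge borders two faces, so 2E = 5F.
Each vertex has degree 3, so 3V = 2E and hence V = 5F/3.
Euler: V − E + F = 2 ⇒ (5F/3) − (5F/2) + F = 2.
Multiply by 6: (10 − 15 + 6)F = 12, i.e. 1F = 12.
So F = 12, E = 5·12/2 = 30, V = 5·12/3 = 20.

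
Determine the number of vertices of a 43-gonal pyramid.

A pyramid on an n-gon base has one n-gon and n triangles: V = 43 + 1 = 44, E = 2·43 = 86, F = 43 + 1 = 44.
Check: V − E + F = 44 − 86 + 44 = 2.

44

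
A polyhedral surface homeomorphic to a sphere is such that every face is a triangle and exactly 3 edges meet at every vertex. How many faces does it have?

Each face has 3 edges and each edge borders two faces, so 2E = 3F.
Each vertex has degree 3, so 3V = 2E and hence V = 3F/3.
Euler: V − E + F = 2 ⇒ (3F/3) − (3F/2) + F = 2.
Multiply by 6: (6 − 9 + 6)F = 12, i.e. 3F = 12.
So F = 4, E = 3·4/2 = 6, V = 3·4/3 = 4.

4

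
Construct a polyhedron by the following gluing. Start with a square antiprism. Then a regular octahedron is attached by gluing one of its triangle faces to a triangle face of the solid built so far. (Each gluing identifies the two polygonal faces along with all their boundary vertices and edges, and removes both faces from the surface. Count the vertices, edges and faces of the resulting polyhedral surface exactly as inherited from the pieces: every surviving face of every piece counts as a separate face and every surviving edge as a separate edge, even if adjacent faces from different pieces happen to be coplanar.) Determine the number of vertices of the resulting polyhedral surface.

A square antiprism: V=8, E=16, F=10.
Attach a regular octahedron (V=6, E=12, F=8) along a 3-gon: merge 3 vertices and 3 edges, delete both glued faces → V=11, E=25, F=16.
Check: V − E + F = 11 − 25 + 16 = 2.

11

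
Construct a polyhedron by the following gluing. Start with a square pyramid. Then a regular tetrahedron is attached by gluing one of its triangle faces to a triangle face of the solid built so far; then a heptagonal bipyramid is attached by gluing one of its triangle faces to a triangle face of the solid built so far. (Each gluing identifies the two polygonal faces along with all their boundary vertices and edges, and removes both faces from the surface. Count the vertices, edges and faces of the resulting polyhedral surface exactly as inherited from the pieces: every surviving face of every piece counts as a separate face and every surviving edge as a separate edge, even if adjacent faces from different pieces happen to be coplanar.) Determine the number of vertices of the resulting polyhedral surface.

A square pyramid: V=5, E=8, F=5.
Attach a regular tetrahedron (V=4, E=6, F=4) along a 3-gon: merge 3 vertices and 3 edges, delete both glued faces → V=6, E=11, F=7.
Attach a heptagonal bipyramid (V=9, E=21, F=14) along a 3-gon: merge 3 vertices and 3 edges, delete both glued faces → V=12, E=29, F=19.
Check: V − E + F = 12 − 29 + 19 = 2.

12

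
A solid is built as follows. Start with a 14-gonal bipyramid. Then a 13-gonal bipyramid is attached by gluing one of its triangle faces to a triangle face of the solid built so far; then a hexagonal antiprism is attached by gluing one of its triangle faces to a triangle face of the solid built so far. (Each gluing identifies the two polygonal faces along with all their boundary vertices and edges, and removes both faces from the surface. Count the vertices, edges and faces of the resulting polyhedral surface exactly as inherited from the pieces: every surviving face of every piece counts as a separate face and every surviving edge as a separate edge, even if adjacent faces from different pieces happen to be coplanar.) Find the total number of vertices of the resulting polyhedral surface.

A 14-gonal bipyramid: V=16, E=42, F=28.
Attach a 13-gonal bipyramid (V=15, E=39, F=26) along a 3-gon: merge 3 vertices and 3 edges, delete both glued faces → V=28, E=78, F=52.
Attach a hexagonal antiprism (V=12, E=24, F=14) along a 3-gon: merge 3 vertices and 3 edges, delete both glued faces → V=37, E=99, F=64.
Check: V − E + F = 37 − 99 + 64 = 2.

37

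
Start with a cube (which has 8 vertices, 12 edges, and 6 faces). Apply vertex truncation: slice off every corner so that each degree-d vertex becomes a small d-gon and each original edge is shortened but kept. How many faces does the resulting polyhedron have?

14

Truncation replaces each original edge-end by a new vertex, so V′ = 2E = 24.
Each original edge survives, and each old vertex of degree d contributes d new edges; summing degrees gives Σd = 2E, so E′ = E + 2E = 3E = 36.
Each original face survives and each original vertex becomes one new face: F′ = F + V = 14.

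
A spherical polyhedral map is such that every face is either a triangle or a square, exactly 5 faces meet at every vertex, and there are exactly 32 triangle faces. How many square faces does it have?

Let x be the number of squares; then F = 32 + x.
Edge–face incidences: 2E = 3·32 + 4·x = 96 + 4x.
Every vertex has degree 5, so 5V = 2E.
Euler: V − E + F = 2 ⇒ (2E)/5 − E + (32 + x) = 2.
Multiply by 10: 2·(2E) − 5·(2E) + 10·(32 + x) = 20, i.e. 320 + 10x − 3·(96 + 4x) = 20.
Collecting terms: −2x + 32 = 20, so −2x = −12, so x = 6.
Then 2E = 96 + 4·6 = 120, so E = 60, V = 2E/5 = 24, F = 32 + 6 = 38.

6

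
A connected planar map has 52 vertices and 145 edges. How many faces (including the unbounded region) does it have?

Euler's formula for a connected plane graph: V − E + F = 2, so F = 2 − 52 + 145 = 95.

95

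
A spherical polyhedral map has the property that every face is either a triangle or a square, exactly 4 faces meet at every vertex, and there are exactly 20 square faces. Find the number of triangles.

Let x be the number of triangles; then F = 20 + x.
Edge–face incidences: 2E = 4·20 + 3·x = 80 + 3x.
Every vertex has degree 4, so 4V = 2E.
Euler: V − E + F = 2 ⇒ (2E)/4 − E + (20 + x) = 2.
Multiply by 8: 2·(2E) − 4·(2E) + 8·(20 + x) = 16, i.e. 160 + 8x − 2·(80 + 3x) = 16.
Collecting terms: 2x = 16, so x = 8.
Then 2E = 80 + 3·8 = 104, so E = 52, V = 2E/4 = 26, F = 20 + 8 = 28.

8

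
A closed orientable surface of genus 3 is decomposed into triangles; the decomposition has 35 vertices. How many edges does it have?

117

χ = 2 − 2·3 = -4, and every face is a triangle so 3F = 2E.
V − E + F = -4 with E = 3F/2 gives 35 − (3/2 − 1)·F = -4, so F = 78 and E = 117.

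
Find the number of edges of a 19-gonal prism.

57

A prism on an n-gon has two n-gon bases and n rectangular sides: V = 2·19 = 38, E = 3·19 = 57, F = 19 + 2 = 21.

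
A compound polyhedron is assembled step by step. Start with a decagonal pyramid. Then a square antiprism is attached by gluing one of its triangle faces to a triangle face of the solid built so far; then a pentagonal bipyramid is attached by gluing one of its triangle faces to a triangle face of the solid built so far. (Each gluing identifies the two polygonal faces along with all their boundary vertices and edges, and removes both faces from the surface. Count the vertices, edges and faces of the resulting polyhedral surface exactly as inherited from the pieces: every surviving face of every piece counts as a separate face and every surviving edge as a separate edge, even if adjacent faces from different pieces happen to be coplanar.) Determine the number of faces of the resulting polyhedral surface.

A decagonal pyramid: V=11, E=20, F=11.
Attach a square antiprism (V=8, E=16, F=10) along a 3-gon: merge 3 vertices and 3 edges, delete both glued faces → V=16, E=33, F=19.
Attach a pentagonal bipyramid (V=7, E=15, F=10) along a 3-gon: merge 3 vertices and 3 edges, delete both glued faces → V=20, E=45, F=27.
Check: V − E + F = 20 − 45 + 27 = 2.

27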